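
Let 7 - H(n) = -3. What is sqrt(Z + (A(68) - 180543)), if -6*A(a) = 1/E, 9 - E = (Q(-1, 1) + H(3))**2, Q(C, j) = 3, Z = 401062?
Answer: sqrt(3175473615)/120 ≈ 469.59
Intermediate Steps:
H(n) = 10 (H(n) = 7 - 1*(-3) = 7 + 3 = 10)
E = -160 (E = 9 - (3 + 10)**2 = 9 - 1*13**2 = 9 - 1*169 = 9 - 169 = -160)
A(a) = 1/960 (A(a) = -1/6/(-160) = -1/6*(-1/160) = 1/960)
sqrt(Z + (A(68) - 180543)) = sqrt(401062 + (1/960 - 180543)) = sqrt(401062 - 173321279/960) = sqrt(211698241/960) = sqrt(3175473615)/120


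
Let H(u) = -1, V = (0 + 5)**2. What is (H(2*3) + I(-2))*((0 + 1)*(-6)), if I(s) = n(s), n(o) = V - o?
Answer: -156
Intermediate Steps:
V = 25 (V = 5**2 = 25)
n(o) = 25 - o
I(s) = 25 - s
(H(2*3) + I(-2))*((0 + 1)*(-6)) = (-1 + (25 - 1*(-2)))*((0 + 1)*(-6)) = (-1 + (25 + 2))*(1*(-6)) = (-1 + 27)*(-6) = 26*(-6) = -156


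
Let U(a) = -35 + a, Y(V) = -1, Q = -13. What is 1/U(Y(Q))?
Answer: -1/36 ≈ -0.027778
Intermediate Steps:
1/U(Y(Q)) = 1/(-35 - 1) = 1/(-36) = -1/36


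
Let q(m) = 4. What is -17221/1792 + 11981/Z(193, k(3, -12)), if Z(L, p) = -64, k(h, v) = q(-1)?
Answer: -352689/1792 ≈ -196.81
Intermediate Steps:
k(h, v) = 4
-17221/1792 + 11981/Z(193, k(3, -12)) = -17221/1792 + 11981/(-64) = -17221*1/1792 + 11981*(-1/64) = -17221/1792 - 11981/64 = -352689/1792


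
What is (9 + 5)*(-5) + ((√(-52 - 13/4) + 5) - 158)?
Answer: -223 + I*√221/2 ≈ -223.0 + 7.433*I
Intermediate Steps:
(9 + 5)*(-5) + ((√(-52 - 13/4) + 5) - 158) = 14*(-5) + ((√(-52 - 13*¼) + 5) - 158) = -70 + ((√(-52 - 13/4) + 5) - 158) = -70 + ((√(-221/4) + 5) - 158) = -70 + ((I*√221/2 + 5) - 158) = -70 + ((5 + I*√221/2) - 158) = -70 + (-153 + I*√221/2) = -223 + I*√221/2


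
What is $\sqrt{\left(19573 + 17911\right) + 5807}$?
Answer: $\sqrt{43291} \approx 208.06$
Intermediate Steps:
$\sqrt{\left(19573 + 17911\right) + 5807} = \sqrt{37484 + 5807} = \sqrt{43291}$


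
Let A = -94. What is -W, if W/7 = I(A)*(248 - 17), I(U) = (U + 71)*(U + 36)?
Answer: -2157078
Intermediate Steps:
I(U) = (36 + U)*(71 + U) (I(U) = (71 + U)*(36 + U) = (36 + U)*(71 + U))
W = 2157078 (W = 7*((2556 + (-94)² + 107*(-94))*(248 - 17)) = 7*((2556 + 8836 - 10058)*231) = 7*(1334*231) = 7*308154 = 2157078)
-W = -1*2157078 = -2157078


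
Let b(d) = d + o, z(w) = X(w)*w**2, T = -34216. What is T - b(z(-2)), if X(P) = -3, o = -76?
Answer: -34128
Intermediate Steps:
z(w) = -3*w**2
b(d) = -76 + d (b(d) = d - 76 = -76 + d)
T - b(z(-2)) = -34216 - (-76 - 3*(-2)**2) = -34216 - (-76 - 3*4) = -34216 - (-76 - 12) = -34216 - 1*(-88) = -34216 + 88 = -34128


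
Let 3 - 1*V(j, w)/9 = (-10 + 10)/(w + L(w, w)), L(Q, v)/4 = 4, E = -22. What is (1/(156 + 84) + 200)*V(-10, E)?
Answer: 432009/80 ≈ 5400.1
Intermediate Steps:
L(Q, v) = 16 (L(Q, v) = 4*4 = 16)
V(j, w) = 27 (V(j, w) = 27 - 9*(-10 + 10)/(w + 16) = 27 - 0/(16 + w) = 27 - 9*0 = 27 + 0 = 27)
(1/(156 + 84) + 200)*V(-10, E) = (1/(156 + 84) + 200)*27 = (1/240 + 200)*27 = (48001/240)*27 = 432009/80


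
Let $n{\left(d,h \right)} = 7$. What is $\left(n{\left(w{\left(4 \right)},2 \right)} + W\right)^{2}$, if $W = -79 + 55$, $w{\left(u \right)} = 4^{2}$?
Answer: $289$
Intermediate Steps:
$w{\left(u \right)} = 16$
$W = -24$
$\left(n{\left(w{\left(4 \right)},2 \right)} + W\right)^{2} = \left(7 - 24\right)^{2} = \left(-17\right)^{2} = 289$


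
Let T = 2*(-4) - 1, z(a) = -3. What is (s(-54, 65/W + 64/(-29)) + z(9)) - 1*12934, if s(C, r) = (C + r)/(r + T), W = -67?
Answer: -61195665/4732 ≈ -12932.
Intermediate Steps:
T = -9 (T = -8 - 1 = -9)
s(C, r) = (C + r)/(-9 + r) (s(C, r) = (C + r)/(r - 9) = (C + r)/(-9 + r))
(s(-54, 65/W + 64/(-29)) + z(9)) - 1*12934 = ((-54 + (65/(-67) + 64/(-29)))/(-9 + (65/(-67) + 64/(-29))) - 3) - 1*12934 = ((-54 + (65*(-1/67) + 64*(-1/29)))/(-9 + (65*(-1/67) + 64*(-1/29))) - 3) - 12934 = ((-54 + (-65/67 - 64/29))/(-9 + (-65/67 - 64/29)) - 3) - 12934 = ((-54 - 6173/1943)/(-9 - 6173/1943) - 3) - 12934 = (-111095/1943/(-23660/1943) - 3) - 12934 = (-1943/23660*(-111095/1943) - 3) - 12934 = (22219/4732 - 3) - 12934 = 8023/4732 - 12934 = -61195665/4732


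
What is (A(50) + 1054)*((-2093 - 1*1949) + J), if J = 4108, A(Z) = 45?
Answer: 72534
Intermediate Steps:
(A(50) + 1054)*((-2093 - 1*1949) + J) = (45 + 1054)*((-2093 - 1*1949) + 4108) = 1099*((-2093 - 1949) + 4108) = 1099*(-4042 + 4108) = 1099*66 = 72534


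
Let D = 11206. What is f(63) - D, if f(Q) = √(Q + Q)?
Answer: -11206 + 3*√14 ≈ -11195.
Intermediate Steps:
f(Q) = √2*√Q (f(Q) = √(2*Q) = √2*√Q)
f(63) - D = √2*√63 - 1*11206 = √2*(3*√7) - 11206 = 3*√14 - 11206 = -11206 + 3*√14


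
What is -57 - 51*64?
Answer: -3321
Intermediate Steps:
-57 - 51*64 = -57 - 3264 = -3321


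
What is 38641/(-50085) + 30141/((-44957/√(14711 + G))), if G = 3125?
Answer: -38641/50085 - 421974*√91/44957 ≈ -90.310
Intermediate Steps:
38641/(-50085) + 30141/((-44957/√(14711 + G))) = 38641/(-50085) + 30141/((-44957/√(14711 + 3125))) = 38641*(-1/50085) + 30141/((-44957*√91/1274)) = -38641/50085 + 30141/((-44957*√91/1274)) = -38641/50085 + 30141*(-14*√91/44957) = -38641/50085 - 421974*√91/44957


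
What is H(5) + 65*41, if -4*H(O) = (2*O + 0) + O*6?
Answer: 2655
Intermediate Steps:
H(O) = -2*O (H(O) = -((2*O + 0) + O*6)/4 = -(2*O + 6*O)/4 = -2*O)
H(5) + 65*41 = -2*5 + 65*41 = -10 + 2665 = 2655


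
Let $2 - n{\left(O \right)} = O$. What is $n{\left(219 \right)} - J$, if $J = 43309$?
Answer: $-43526$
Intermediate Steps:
$n{\left(O \right)} = 2 - O$
$n{\left(219 \right)} - J = \left(2 - 219\right) - 43309 = -217 - 43309 = -43526$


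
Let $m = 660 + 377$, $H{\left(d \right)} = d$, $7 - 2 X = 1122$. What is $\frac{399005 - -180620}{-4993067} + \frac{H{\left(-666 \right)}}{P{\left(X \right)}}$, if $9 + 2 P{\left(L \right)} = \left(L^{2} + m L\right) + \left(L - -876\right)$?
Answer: $- \frac{31182299021}{280675275271} \approx -0.1111$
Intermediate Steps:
$X = - \frac{1115}{2}$ ($X = \frac{7}{2} - 561 = - \frac{1115}{2} \approx -557.5$)
$m = 1037$
$P{\left(L \right)} = \frac{867}{2} + \frac{L^{2}}{2} + 519 L$ ($P{\left(L \right)} = - \frac{9}{2} + \frac{\left(L^{2} + 1037 L\right) + \left(L - -876\right)}{2} = - \frac{9}{2} + \frac{\left(L^{2} + 1037 L\right) + \left(L + 876\right)}{2} = - \frac{9}{2} + \frac{\left(L^{2} + 1037 L\right) + \left(876 + L\right)}{2} = - \frac{9}{2} + \frac{876 + L^{2} + 1038 L}{2} = - \frac{9}{2} + \left(438 + \frac{L^{2}}{2} + 519 L\right) = \frac{867}{2} + \frac{L^{2}}{2} + 519 L$)
$\frac{399005 - -180620}{-4993067} + \frac{H{\left(-666 \right)}}{P{\left(X \right)}} = \frac{399005 - -180620}{-4993067} - \frac{666}{\frac{867}{2} + \frac{\left(- \frac{1115}{2}\right)^{2}}{2} + 519 \left(- \frac{1115}{2}\right)} = \left(399005 + 180620\right) \left(- \frac{1}{4993067}\right) - \frac{666}{\frac{867}{2} + \frac{1}{2} \cdot \frac{1243225}{4} - \frac{578685}{2}} = 579625 \left(- \frac{1}{4993067}\right) - \frac{666}{\frac{867}{2} + \frac{1243225}{8} - \frac{578685}{2}} = - \frac{579625}{4993067} - \frac{666}{- \frac{1068047}{8}} = - \frac{579625}{4993067} - - \frac{5328}{1068047} = - \frac{579625}{4993067} + \frac{5328}{1068047} = - \frac{31182299021}{280675275271}$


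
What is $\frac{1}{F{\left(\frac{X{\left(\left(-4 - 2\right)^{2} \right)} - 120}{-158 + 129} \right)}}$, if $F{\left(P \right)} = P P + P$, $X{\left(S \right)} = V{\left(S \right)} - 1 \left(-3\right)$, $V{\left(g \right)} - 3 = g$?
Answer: $\frac{841}{8346} \approx 0.10077$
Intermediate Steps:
$V{\left(g \right)} = 3 + g$
$X{\left(S \right)} = 6 + S$ ($X{\left(S \right)} = \left(3 + S\right) - 1 \left(-3\right) = \left(3 + S\right) - -3 = \left(3 + S\right) + 3 = 6 + S$)
$F{\left(P \right)} = P + P^{2}$ ($F{\left(P \right)} = P^{2} + P = P + P^{2}$)
$\frac{1}{F{\left(\frac{X{\left(\left(-4 - 2\right)^{2} \right)} - 120}{-158 + 129} \right)}} = \frac{1}{\frac{\left(6 + \left(-4 - 2\right)^{2}\right) - 120}{-158 + 129} \left(1 + \frac{\left(6 + \left(-4 - 2\right)^{2}\right) - 120}{-158 + 129}\right)} = \frac{1}{\frac{\left(6 + \left(-6\right)^{2}\right) - 120}{-29} \left(1 + \frac{\left(6 + \left(-6\right)^{2}\right) - 120}{-29}\right)} = \frac{1}{\left(\left(6 + 36\right) - 120\right) \left(- \frac{1}{29}\right) \left(1 + \left(\left(6 + 36\right) - 120\right) \left(- \frac{1}{29}\right)\right)} = \frac{1}{\left(42 - 120\right) \left(- \frac{1}{29}\right) \left(1 + \left(42 - 120\right) \left(- \frac{1}{29}\right)\right)} = \frac{1}{\left(-78\right) \left(- \frac{1}{29}\right) \left(1 - - \frac{78}{29}\right)} = \frac{1}{\frac{78}{29} \left(1 + \frac{78}{29}\right)} = \frac{1}{\frac{78}{29} \cdot \frac{107}{29}} = \frac{1}{\frac{8346}{841}} = \frac{841}{8346}$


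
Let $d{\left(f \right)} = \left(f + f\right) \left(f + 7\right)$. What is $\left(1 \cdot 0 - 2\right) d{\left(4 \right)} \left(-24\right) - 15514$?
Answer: $-11290$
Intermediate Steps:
$d{\left(f \right)} = 2 f \left(7 + f\right)$
$\left(1 \cdot 0 - 2\right) d{\left(4 \right)} \left(-24\right) - 15514 = \left(1 \cdot 0 - 2\right) 2 \cdot 4 \left(7 + 4\right) \left(-24\right) - 15514 = \left(0 - 2\right) 2 \cdot 4 \cdot 11 \left(-24\right) - 15514 = \left(-2\right) 88 \left(-24\right) - 15514 = \left(-176\right) \left(-24\right) - 15514 = 4224 - 15514 = -11290$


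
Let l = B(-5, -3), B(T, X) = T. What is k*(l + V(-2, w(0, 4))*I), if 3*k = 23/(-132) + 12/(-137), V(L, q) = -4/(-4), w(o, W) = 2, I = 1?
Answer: 4735/13563 ≈ 0.34911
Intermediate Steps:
l = -5
V(L, q) = 1 (V(L, q) = -4*(-¼) = 1)
k = -4735/54252 (k = (23/(-132) + 12/(-137))/3 = (23*(-1/132) + 12*(-1/137))/3 = (-23/132 - 12/137)/3 = (⅓)*(-4735/18084) = -4735/54252 ≈ -0.087278)
k*(l + V(-2, w(0, 4))*I) = -4735*(-5 + 1*1)/54252 = -4735*(-5 + 1)/54252 = -4735/54252*(-4) = 4735/13563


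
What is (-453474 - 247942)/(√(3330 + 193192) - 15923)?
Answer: 11168646968/253345407 + 701416*√196522/253345407 ≈ 45.312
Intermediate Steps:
(-453474 - 247942)/(√(3330 + 193192) - 15923) = -701416/(√196522 - 15923) = -701416/(-15923 + √196522)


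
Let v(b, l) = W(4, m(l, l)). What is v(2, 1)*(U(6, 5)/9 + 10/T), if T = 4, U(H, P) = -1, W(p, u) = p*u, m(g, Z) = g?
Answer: 86/9 ≈ 9.5556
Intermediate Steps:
v(b, l) = 4*l
v(2, 1)*(U(6, 5)/9 + 10/T) = (4*1)*(-1/9 + 10/4) = 4*(-1*1/9 + 10*(1/4)) = 4*(-1/9 + 5/2) = 4*(43/18) = 86/9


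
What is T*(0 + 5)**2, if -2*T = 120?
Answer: -1500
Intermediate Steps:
T = -60 (T = -1/2*120 = -60)
T*(0 + 5)**2 = -60*(0 + 5)**2 = -60*5**2 = -60*25 = -1500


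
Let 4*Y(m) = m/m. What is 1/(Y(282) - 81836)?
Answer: -4/327343 ≈ -1.2220e-5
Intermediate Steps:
Y(m) = 1/4 (Y(m) = (m/m)/4 = (1/4)*1 = 1/4)
1/(Y(282) - 81836) = 1/(1/4 - 81836) = 1/(-327343/4) = -4/327343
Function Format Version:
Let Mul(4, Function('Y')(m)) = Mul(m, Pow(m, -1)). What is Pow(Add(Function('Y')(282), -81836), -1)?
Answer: Rational(-4, 327343) ≈ -1.2220e-5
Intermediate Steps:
Function('Y')(m) = Rational(1, 4) (Function('Y')(m) = Mul(Rational(1, 4), Mul(m, Pow(m, -1))) = Mul(Rational(1, 4), 1) = Rational(1, 4))
Pow(Add(Function('Y')(282), -81836), -1) = Pow(Add(Rational(1, 4), -81836), -1) = Pow(Rational(-327343, 4), -1) = Rational(-4, 327343)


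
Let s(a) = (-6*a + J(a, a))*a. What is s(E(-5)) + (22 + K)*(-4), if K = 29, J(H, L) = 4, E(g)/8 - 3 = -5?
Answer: -1804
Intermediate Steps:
E(g) = -16 (E(g) = 24 + 8*(-5) = 24 - 40 = -16)
s(a) = a*(4 - 6*a) (s(a) = (-6*a + 4)*a = (4 - 6*a)*a = a*(4 - 6*a))
s(E(-5)) + (22 + K)*(-4) = 2*(-16)*(2 - 3*(-16)) + (22 + 29)*(-4) = 2*(-16)*(2 + 48) + 51*(-4) = 2*(-16)*50 - 204 = -1600 - 204 = -1804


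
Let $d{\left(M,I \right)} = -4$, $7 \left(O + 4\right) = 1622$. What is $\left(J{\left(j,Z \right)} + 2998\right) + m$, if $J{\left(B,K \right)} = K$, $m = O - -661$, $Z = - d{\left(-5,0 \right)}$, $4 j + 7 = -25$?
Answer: $\frac{27235}{7} \approx 3890.7$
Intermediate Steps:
$j = -8$ ($j = - \frac{7}{4} + \frac{1}{4} \left(-25\right) = - \frac{7}{4} - \frac{25}{4} = -8$)
$O = \frac{1594}{7}$ ($O = -4 + \frac{1}{7} \cdot 1622 = -4 + \frac{1622}{7} = \frac{1594}{7} \approx 227.71$)
$Z = 4$ ($Z = \left(-1\right) \left(-4\right) = 4$)
$m = \frac{6221}{7}$ ($m = \frac{1594}{7} - -661 = \frac{1594}{7} + 661 = \frac{6221}{7} \approx 888.71$)
$\left(J{\left(j,Z \right)} + 2998\right) + m = \left(4 + 2998\right) + \frac{6221}{7} = 3002 + \frac{6221}{7} = \frac{27235}{7}$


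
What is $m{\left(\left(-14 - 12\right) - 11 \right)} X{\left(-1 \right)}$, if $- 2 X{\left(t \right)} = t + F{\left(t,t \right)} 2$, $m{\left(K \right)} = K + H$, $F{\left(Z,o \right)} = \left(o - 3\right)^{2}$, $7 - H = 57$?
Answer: $\frac{2697}{2} \approx 1348.5$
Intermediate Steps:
$H = -50$ ($H = 7 - 57 = -50$)
$F{\left(Z,o \right)} = \left(-3 + o\right)^{2}$
$m{\left(K \right)} = -50 + K$ ($m{\left(K \right)} = K - 50 = -50 + K$)
$X{\left(t \right)} = - \left(-3 + t\right)^{2} - \frac{t}{2}$ ($X{\left(t \right)} = - \frac{t + \left(-3 + t\right)^{2} \cdot 2}{2} = - \frac{t + 2 \left(-3 + t\right)^{2}}{2} = - \left(-3 + t\right)^{2} - \frac{t}{2}$)
$m{\left(\left(-14 - 12\right) - 11 \right)} X{\left(-1 \right)} = \left(-50 - 37\right) \left(-9 - \left(-1\right)^{2} + \frac{11}{2} \left(-1\right)\right) = \left(-50 - 37\right) \left(-9 - 1 - \frac{11}{2}\right) = \left(-87\right) \left(- \frac{31}{2}\right) = \frac{2697}{2}$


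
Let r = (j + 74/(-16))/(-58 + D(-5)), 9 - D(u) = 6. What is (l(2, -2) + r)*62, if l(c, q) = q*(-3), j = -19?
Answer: 87699/220 ≈ 398.63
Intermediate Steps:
D(u) = 3 (D(u) = 9 - 1*6 = 9 - 6 = 3)
l(c, q) = -3*q
r = 189/440 (r = (-19 + 74/(-16))/(-58 + 3) = (-19 + 74*(-1/16))/(-55) = (-19 - 37/8)*(-1/55) = -189/8*(-1/55) = 189/440 ≈ 0.42955)
(l(2, -2) + r)*62 = (-3*(-2) + 189/440)*62 = (6 + 189/440)*62 = (2829/440)*62 = 87699/220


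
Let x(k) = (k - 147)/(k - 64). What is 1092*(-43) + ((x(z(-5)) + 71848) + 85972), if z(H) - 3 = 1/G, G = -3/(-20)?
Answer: 18071244/163 ≈ 1.1087e+5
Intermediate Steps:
G = 3/20 (G = -3*(-1/20) = 3/20 ≈ 0.15000)
z(H) = 29/3 (z(H) = 3 + 1/(3/20) = 3 + 20/3 = 29/3)
x(k) = (-147 + k)/(-64 + k)
1092*(-43) + ((x(z(-5)) + 71848) + 85972) = 1092*(-43) + (((-147 + 29/3)/(-64 + 29/3) + 71848) + 85972) = -46956 + ((-412/3/(-163/3) + 71848) + 85972) = -46956 + ((-3/163*(-412/3) + 71848) + 85972) = -46956 + ((412/163 + 71848) + 85972) = -46956 + (11711636/163 + 85972) = -46956 + 25725072/163 = 18071244/163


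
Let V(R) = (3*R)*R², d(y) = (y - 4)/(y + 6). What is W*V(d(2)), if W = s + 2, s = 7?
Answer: -27/64 ≈ -0.42188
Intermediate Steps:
d(y) = (-4 + y)/(6 + y)
V(R) = 3*R³
W = 9 (W = 7 + 2 = 9)
W*V(d(2)) = 9*(3*((-4 + 2)/(6 + 2))³) = 9*(3*(-2/8)³) = 9*(3*((⅛)*(-2))³) = 9*(3*(-¼)³) = 9*(3*(-1/64)) = 9*(-3/64) = -27/64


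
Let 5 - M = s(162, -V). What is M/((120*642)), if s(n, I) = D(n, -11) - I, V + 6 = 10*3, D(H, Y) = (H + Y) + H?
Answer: -83/19260 ≈ -0.0043094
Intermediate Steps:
D(H, Y) = Y + 2*H
V = 24 (V = -6 + 10*3 = -6 + 30 = 24)
s(n, I) = -11 - I + 2*n (s(n, I) = (-11 + 2*n) - I = -11 - I + 2*n)
M = -332 (M = 5 - (-11 - (-1)*24 + 2*162) = 5 - (-11 - 1*(-24) + 324) = 5 - (-11 + 24 + 324) = 5 - 1*337 = 5 - 337 = -332)
M/((120*642)) = -332/(120*642) = -332/77040 = -332*1/77040 = -83/19260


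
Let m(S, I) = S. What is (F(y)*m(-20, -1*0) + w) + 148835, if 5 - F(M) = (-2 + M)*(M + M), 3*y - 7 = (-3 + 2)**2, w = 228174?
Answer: 3392821/9 ≈ 3.7698e+5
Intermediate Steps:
y = 8/3 (y = 7/3 + (-3 + 2)**2/3 = 7/3 + (1/3)*(-1)**2 = 7/3 + (1/3)*1 = 7/3 + 1/3 = 8/3 ≈ 2.6667)
F(M) = 5 - 2*M*(-2 + M) (F(M) = 5 - (-2 + M)*(M + M) = 5 - (-2 + M)*2*M = 5 - 2*M*(-2 + M))
(F(y)*m(-20, -1*0) + w) + 148835 = ((5 - 2*(8/3)**2 + 4*(8/3))*(-20) + 228174) + 148835 = ((5 - 2*64/9 + 32/3)*(-20) + 228174) + 148835 = ((5 - 128/9 + 32/3)*(-20) + 228174) + 148835 = ((13/9)*(-20) + 228174) + 148835 = (-260/9 + 228174) + 148835 = 2053306/9 + 148835 = 3392821/9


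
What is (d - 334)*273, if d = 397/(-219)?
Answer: -6692413/73 ≈ -91677.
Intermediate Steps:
d = -397/219 (d = 397*(-1/219) = -397/219 ≈ -1.8128)
(d - 334)*273 = (-397/219 - 334)*273 = -73543/219*273 = -6692413/73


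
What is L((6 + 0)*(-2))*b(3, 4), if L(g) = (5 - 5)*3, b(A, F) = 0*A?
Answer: 0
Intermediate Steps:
b(A, F) = 0
L(g) = 0 (L(g) = 0*3 = 0)
L((6 + 0)*(-2))*b(3, 4) = 0*0 = 0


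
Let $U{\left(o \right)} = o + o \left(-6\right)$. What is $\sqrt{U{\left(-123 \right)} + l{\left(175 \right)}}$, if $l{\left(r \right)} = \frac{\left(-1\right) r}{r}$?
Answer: $\sqrt{614} \approx 24.779$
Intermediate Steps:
$U{\left(o \right)} = - 5 o$ ($U{\left(o \right)} = o - 6 o = - 5 o$)
$l{\left(r \right)} = -1$
$\sqrt{U{\left(-123 \right)} + l{\left(175 \right)}} = \sqrt{\left(-5\right) \left(-123\right) - 1} = \sqrt{615 - 1} = \sqrt{614}$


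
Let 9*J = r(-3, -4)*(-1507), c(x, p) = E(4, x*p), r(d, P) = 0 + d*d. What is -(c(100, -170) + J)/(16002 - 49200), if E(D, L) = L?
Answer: -6169/11066 ≈ -0.55747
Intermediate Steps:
r(d, P) = d**2 (r(d, P) = 0 + d**2 = d**2)
c(x, p) = p*x (c(x, p) = x*p = p*x)
J = -1507 (J = ((-3)**2*(-1507))/9 = (9*(-1507))/9 = (1/9)*(-13563) = -1507)
-(c(100, -170) + J)/(16002 - 49200) = -(-170*100 - 1507)/(16002 - 49200) = -(-17000 - 1507)/(-33198) = -(-18507)*(-1)/33198 = -1*6169/11066 = -6169/11066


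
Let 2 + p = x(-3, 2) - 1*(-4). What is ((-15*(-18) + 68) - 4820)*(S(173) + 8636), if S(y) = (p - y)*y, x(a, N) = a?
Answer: 96210612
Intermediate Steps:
p = -1 (p = -2 + (-3 - 1*(-4)) = -2 + (-3 + 4) = -2 + 1 = -1)
S(y) = y*(-1 - y) (S(y) = (-1 - y)*y = y*(-1 - y))
((-15*(-18) + 68) - 4820)*(S(173) + 8636) = ((-15*(-18) + 68) - 4820)*(-1*173*(1 + 173) + 8636) = ((270 + 68) - 4820)*(-1*173*174 + 8636) = (338 - 4820)*(-30102 + 8636) = -4482*(-21466) = 96210612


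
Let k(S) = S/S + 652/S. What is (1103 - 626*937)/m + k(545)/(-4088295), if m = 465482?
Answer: -144941546443631/115238901620950 ≈ -1.2577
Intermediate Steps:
k(S) = 1 + 652/S
(1103 - 626*937)/m + k(545)/(-4088295) = (1103 - 626*937)/465482 + ((652 + 545)/545)/(-4088295) = (1103 - 586562)*(1/465482) + ((1/545)*1197)*(-1/4088295) = -585459*1/465482 + (1197/545)*(-1/4088295) = -585459/465482 - 133/247568975 = -144941546443631/115238901620950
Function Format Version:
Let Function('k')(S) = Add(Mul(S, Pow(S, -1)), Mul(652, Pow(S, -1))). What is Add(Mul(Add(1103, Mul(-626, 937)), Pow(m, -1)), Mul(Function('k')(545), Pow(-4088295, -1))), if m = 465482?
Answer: Rational(-144941546443631, 115238901620950) ≈ -1.2577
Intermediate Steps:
Function('k')(S) = Add(1, Mul(652, Pow(S, -1)))
Add(Mul(Add(1103, Mul(-626, 937)), Pow(m, -1)), Mul(Function('k')(545), Pow(-4088295, -1))) = Add(Mul(Add(1103, Mul(-626, 937)), Pow(465482, -1)), Mul(Mul(Pow(545, -1), Add(652, 545)), Pow(-4088295, -1))) = Add(Mul(Add(1103, -586562), Rational(1, 465482)), Mul(Mul(Rational(1, 545), 1197), Rational(-1, 4088295))) = Add(Mul(-585459, Rational(1, 465482)), Mul(Rational(1197, 545), Rational(-1, 4088295))) = Add(Rational(-585459, 465482), Rational(-133, 247568975)) = Rational(-144941546443631, 115238901620950)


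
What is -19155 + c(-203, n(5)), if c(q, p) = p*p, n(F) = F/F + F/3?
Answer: -172331/9 ≈ -19148.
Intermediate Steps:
n(F) = 1 + F/3 (n(F) = 1 + F*(1/3) = 1 + F/3)
c(q, p) = p**2
-19155 + c(-203, n(5)) = -19155 + (1 + (1/3)*5)**2 = -19155 + (1 + 5/3)**2 = -19155 + (8/3)**2 = -19155 + 64/9 = -172331/9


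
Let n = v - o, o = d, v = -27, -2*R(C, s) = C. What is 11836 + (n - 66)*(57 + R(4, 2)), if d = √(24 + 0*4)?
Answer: 6721 - 110*√6 ≈ 6451.6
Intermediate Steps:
R(C, s) = -C/2
d = 2*√6 (d = √(24 + 0) = √24 = 2*√6 ≈ 4.8990)
o = 2*√6 ≈ 4.8990
n = -27 - 2*√6 ≈ -31.899
11836 + (n - 66)*(57 + R(4, 2)) = 11836 + ((-27 - 2*√6) - 66)*(57 - ½*4) = 11836 + (-93 - 2*√6)*(57 - 2) = 11836 + (-93 - 2*√6)*55 = 11836 + (-5115 - 110*√6) = 6721 - 110*√6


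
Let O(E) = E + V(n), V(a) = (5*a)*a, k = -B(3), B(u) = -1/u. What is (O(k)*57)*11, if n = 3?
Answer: 28424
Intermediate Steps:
k = ⅓ (k = -(-1)/3 = -1*(-⅓) = ⅓ ≈ 0.33333)
V(a) = 5*a²
O(E) = 45 + E (O(E) = E + 5*3² = E + 5*9 = E + 45 = 45 + E)
(O(k)*57)*11 = ((45 + ⅓)*57)*11 = ((136/3)*57)*11 = 2584*11 = 28424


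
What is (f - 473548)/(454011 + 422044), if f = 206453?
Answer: -53419/175211 ≈ -0.30488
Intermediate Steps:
(f - 473548)/(454011 + 422044) = (206453 - 473548)/(454011 + 422044) = -267095/876055 = -267095*1/876055 = -53419/175211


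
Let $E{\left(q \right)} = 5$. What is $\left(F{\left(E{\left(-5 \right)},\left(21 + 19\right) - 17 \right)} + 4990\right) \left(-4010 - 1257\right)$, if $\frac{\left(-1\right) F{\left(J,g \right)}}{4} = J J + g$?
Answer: $-25271066$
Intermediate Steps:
$F{\left(J,g \right)} = - 4 g - 4 J^{2}$ ($F{\left(J,g \right)} = - 4 \left(J J + g\right) = - 4 \left(J^{2} + g\right) = - 4 \left(g + J^{2}\right) = - 4 g - 4 J^{2}$)
$\left(F{\left(E{\left(-5 \right)},\left(21 + 19\right) - 17 \right)} + 4990\right) \left(-4010 - 1257\right) = \left(\left(- 4 \left(\left(21 + 19\right) - 17\right) - 4 \cdot 5^{2}\right) + 4990\right) \left(-4010 - 1257\right) = \left(\left(- 4 \left(40 - 17\right) - 100\right) + 4990\right) \left(-5267\right) = \left(\left(\left(-4\right) 23 - 100\right) + 4990\right) \left(-5267\right) = \left(\left(-92 - 100\right) + 4990\right) \left(-5267\right) = \left(-192 + 4990\right) \left(-5267\right) = 4798 \left(-5267\right) = -25271066$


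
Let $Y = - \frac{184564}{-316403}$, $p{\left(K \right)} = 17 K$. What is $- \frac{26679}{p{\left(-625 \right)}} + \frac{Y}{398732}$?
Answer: $\frac{841456156891196}{335112502645625} \approx 2.511$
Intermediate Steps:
$Y = \frac{184564}{316403}$ ($Y = \left(-184564\right) \left(- \frac{1}{316403}\right) = \frac{184564}{316403} \approx 0.58332$)
$- \frac{26679}{p{\left(-625 \right)}} + \frac{Y}{398732} = - \frac{26679}{17 \left(-625\right)} + \frac{184564}{316403 \cdot 398732} = - \frac{26679}{-10625} + \frac{184564}{316403} \cdot \frac{1}{398732} = \left(-26679\right) \left(- \frac{1}{10625}\right) + \frac{46141}{31540000249} = \frac{26679}{10625} + \frac{46141}{31540000249} = \frac{841456156891196}{335112502645625}$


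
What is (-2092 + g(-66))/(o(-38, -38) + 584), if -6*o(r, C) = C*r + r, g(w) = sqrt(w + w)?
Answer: -6276/1049 + 6*I*sqrt(33)/1049 ≈ -5.9828 + 0.032857*I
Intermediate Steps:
g(w) = sqrt(2)*sqrt(w) (g(w) = sqrt(2*w) = sqrt(2)*sqrt(w))
o(r, C) = -r/6 - C*r/6 (o(r, C) = -(C*r + r)/6 = -(r + C*r)/6 = -r/6 - C*r/6)
(-2092 + g(-66))/(o(-38, -38) + 584) = (-2092 + sqrt(2)*sqrt(-66))/(-1/6*(-38)*(1 - 38) + 584) = (-2092 + sqrt(2)*(I*sqrt(66)))/(-1/6*(-38)*(-37) + 584) = (-2092 + 2*I*sqrt(33))/(-703/3 + 584) = (-2092 + 2*I*sqrt(33))/(1049/3) = (-2092 + 2*I*sqrt(33))*(3/1049) = -6276/1049 + 6*I*sqrt(33)/1049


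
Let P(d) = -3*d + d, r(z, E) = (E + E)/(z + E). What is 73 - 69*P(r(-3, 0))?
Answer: 73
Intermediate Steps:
r(z, E) = 2*E/(E + z) (r(z, E) = (2*E)/(E + z) = 2*E/(E + z))
P(d) = -2*d
73 - 69*P(r(-3, 0)) = 73 - (-138)*2*0/(0 - 3) = 73 - (-138)*2*0/(-3) = 73 - (-138)*2*0*(-1/3) = 73 - (-138)*0 = 73 - 69*0 = 73 + 0 = 73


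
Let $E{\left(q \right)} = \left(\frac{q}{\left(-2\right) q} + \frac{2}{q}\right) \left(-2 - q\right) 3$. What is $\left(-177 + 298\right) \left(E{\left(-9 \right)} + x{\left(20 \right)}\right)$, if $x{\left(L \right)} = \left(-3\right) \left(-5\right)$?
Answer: $- \frac{121}{6} \approx -20.167$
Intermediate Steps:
$x{\left(L \right)} = 15$
$E{\left(q \right)} = \left(-6 - 3 q\right) \left(- \frac{1}{2} + \frac{2}{q}\right)$ ($E{\left(q \right)} = \left(q \left(- \frac{1}{2 q}\right) + \frac{2}{q}\right) \left(-6 - 3 q\right) = \left(- \frac{1}{2} + \frac{2}{q}\right) \left(-6 - 3 q\right) = \left(-6 - 3 q\right) \left(- \frac{1}{2} + \frac{2}{q}\right)$)
$\left(-177 + 298\right) \left(E{\left(-9 \right)} + x{\left(20 \right)}\right) = \left(-177 + 298\right) \left(\left(-3 - \frac{12}{-9} + \frac{3}{2} \left(-9\right)\right) + 15\right) = 121 \left(\left(-3 - - \frac{4}{3} - \frac{27}{2}\right) + 15\right) = 121 \left(\left(-3 + \frac{4}{3} - \frac{27}{2}\right) + 15\right) = 121 \left(- \frac{91}{6} + 15\right) = 121 \left(- \frac{1}{6}\right) = - \frac{121}{6}$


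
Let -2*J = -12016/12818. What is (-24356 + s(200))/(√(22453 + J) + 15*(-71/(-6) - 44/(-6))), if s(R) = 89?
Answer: -178856283450/1543358501 + 97068*√922282536929/1543358501 ≈ -55.487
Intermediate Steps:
J = 3004/6409 (J = -(-6008)/12818 = -½*(-6008/6409) = 3004/6409 ≈ 0.46872)
(-24356 + s(200))/(√(22453 + J) + 15*(-71/(-6) - 44/(-6))) = (-24356 + 89)/(√(22453 + 3004/6409) + 15*(-71/(-6) - 44/(-6))) = -24267/(√(143904281/6409) + 15*(-71*(-⅙) - 44*(-⅙))) = -24267/(√922282536929/6409 + 15*(71/6 + 22/3)) = -24267/(√922282536929/6409 + 15*(115/6)) = -24267/(√922282536929/6409 + 575/2) = -24267/(575/2 + √922282536929/6409)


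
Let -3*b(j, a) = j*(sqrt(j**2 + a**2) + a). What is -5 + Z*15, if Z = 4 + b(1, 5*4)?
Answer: -45 - 5*sqrt(401) ≈ -145.13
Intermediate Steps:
b(j, a) = -j*(a + sqrt(a**2 + j**2))/3 (b(j, a) = -j*(sqrt(j**2 + a**2) + a)/3 = -j*(sqrt(a**2 + j**2) + a)/3 = -j*(a + sqrt(a**2 + j**2))/3)
Z = -8/3 - sqrt(401)/3 (Z = 4 - 1/3*1*(5*4 + sqrt((5*4)**2 + 1**2)) = 4 - 1/3*1*(20 + sqrt(20**2 + 1)) = 4 - 1/3*1*(20 + sqrt(400 + 1)) = 4 - 1/3*1*(20 + sqrt(401)) = 4 + (-20/3 - sqrt(401)/3) = -8/3 - sqrt(401)/3 ≈ -9.3417)
-5 + Z*15 = -5 + (-8/3 - sqrt(401)/3)*15 = -5 + (-40 - 5*sqrt(401)) = -45 - 5*sqrt(401)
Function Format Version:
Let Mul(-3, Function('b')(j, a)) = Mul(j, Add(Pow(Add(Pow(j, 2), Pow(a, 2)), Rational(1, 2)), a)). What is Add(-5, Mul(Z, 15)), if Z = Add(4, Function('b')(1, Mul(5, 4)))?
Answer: Add(-45, Mul(-5, Pow(401, Rational(1, 2)))) ≈ -145.13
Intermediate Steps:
Function('b')(j, a) = Mul(Rational(-1, 3), j, Add(a, Pow(Add(Pow(a, 2), Pow(j, 2)), Rational(1, 2)))) (Function('b')(j, a) = Mul(Rational(-1, 3), Mul(j, Add(Pow(Add(Pow(j, 2), Pow(a, 2)), Rational(1, 2)), a))) = Mul(Rational(-1, 3), Mul(j, Add(Pow(Add(Pow(a, 2), Pow(j, 2)), Rational(1, 2)), a))) = Mul(Rational(-1, 3), Mul(j, Add(a, Pow(Add(Pow(a, 2), Pow(j, 2)), Rational(1, 2))))) = Mul(Rational(-1, 3), j, Add(a, Pow(Add(Pow(a, 2), Pow(j, 2)), Rational(1, 2)))))
Z = Add(Rational(-8, 3), Mul(Rational(-1, 3), Pow(401, Rational(1, 2)))) (Z = Add(4, Mul(Rational(-1, 3), 1, Add(Mul(5, 4), Pow(Add(Pow(Mul(5, 4), 2), Pow(1, 2)), Rational(1, 2))))) = Add(4, Mul(Rational(-1, 3), 1, Add(20, Pow(Add(Pow(20, 2), 1), Rational(1, 2))))) = Add(4, Mul(Rational(-1, 3), 1, Add(20, Pow(Add(400, 1), Rational(1, 2))))) = Add(4, Mul(Rational(-1, 3), 1, Add(20, Pow(401, Rational(1, 2))))) = Add(4, Add(Rational(-20, 3), Mul(Rational(-1, 3), Pow(401, Rational(1, 2))))) = Add(Rational(-8, 3), Mul(Rational(-1, 3), Pow(401, Rational(1, 2)))) ≈ -9.3417)
Add(-5, Mul(Z, 15)) = Add(-5, Mul(Add(Rational(-8, 3), Mul(Rational(-1, 3), Pow(401, Rational(1, 2)))), 15)) = Add(-5, Add(-40, Mul(-5, Pow(401, Rational(1, 2))))) = Add(-45, Mul(-5, Pow(401, Rational(1, 2))))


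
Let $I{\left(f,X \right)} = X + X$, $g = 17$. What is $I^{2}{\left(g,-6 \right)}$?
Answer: $144$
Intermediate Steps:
$I{\left(f,X \right)} = 2 X$
$I^{2}{\left(g,-6 \right)} = \left(2 \left(-6\right)\right)^{2} = \left(-12\right)^{2} = 144$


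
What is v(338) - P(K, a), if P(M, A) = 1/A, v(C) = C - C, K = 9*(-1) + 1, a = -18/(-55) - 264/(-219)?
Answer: -4015/6154 ≈ -0.65242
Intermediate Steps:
a = 6154/4015 (a = -18*(-1/55) - 264*(-1/219) = 18/55 + 88/73 = 6154/4015 ≈ 1.5328)
K = -8 (K = -9 + 1 = -8)
v(C) = 0
v(338) - P(K, a) = 0 - 1/6154/4015 = 0 - 1*4015/6154 = 0 - 4015/6154 = -4015/6154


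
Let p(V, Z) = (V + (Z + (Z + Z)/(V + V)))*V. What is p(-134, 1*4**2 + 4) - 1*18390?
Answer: -3094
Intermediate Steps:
p(V, Z) = V*(V + Z + Z/V) (p(V, Z) = (V + (Z + (2*Z)/((2*V))))*V = (V + (Z + (2*Z)*(1/(2*V))))*V = (V + (Z + Z/V))*V = (V + Z + Z/V)*V = V*(V + Z + Z/V))
p(-134, 1*4**2 + 4) - 1*18390 = ((1*4**2 + 4) + (-134)**2 - 134*(1*4**2 + 4)) - 1*18390 = ((1*16 + 4) + 17956 - 134*(1*16 + 4)) - 18390 = ((16 + 4) + 17956 - 134*(16 + 4)) - 18390 = (20 + 17956 - 134*20) - 18390 = (20 + 17956 - 2680) - 18390 = 15296 - 18390 = -3094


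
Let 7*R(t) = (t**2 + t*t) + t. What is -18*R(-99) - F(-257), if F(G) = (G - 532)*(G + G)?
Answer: -3189876/7 ≈ -4.5570e+5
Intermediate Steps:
R(t) = t/7 + 2*t**2/7 (R(t) = ((t**2 + t*t) + t)/7 = ((t**2 + t**2) + t)/7 = (2*t**2 + t)/7 = (t + 2*t**2)/7 = t/7 + 2*t**2/7)
F(G) = 2*G*(-532 + G) (F(G) = (-532 + G)*(2*G) = 2*G*(-532 + G))
-18*R(-99) - F(-257) = -18*(-99)*(1 + 2*(-99))/7 - 2*(-257)*(-532 - 257) = -18*(-99)*(1 - 198)/7 - 2*(-257)*(-789) = -18*(-99)*(-197)/7 - 1*405546 = -18*19503/7 - 405546 = -351054/7 - 405546 = -3189876/7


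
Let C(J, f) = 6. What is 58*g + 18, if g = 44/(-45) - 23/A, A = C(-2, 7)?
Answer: -11747/45 ≈ -261.04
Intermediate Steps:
A = 6
g = -433/90 (g = 44/(-45) - 23/6 = 44*(-1/45) - 23*⅙ = -44/45 - 23/6 = -433/90 ≈ -4.8111)
58*g + 18 = 58*(-433/90) + 18 = -12557/45 + 18 = -11747/45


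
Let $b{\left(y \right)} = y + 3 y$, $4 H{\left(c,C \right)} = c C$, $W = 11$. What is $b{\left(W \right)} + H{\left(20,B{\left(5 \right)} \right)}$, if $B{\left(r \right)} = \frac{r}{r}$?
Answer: $49$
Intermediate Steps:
$B{\left(r \right)} = 1$
$H{\left(c,C \right)} = \frac{C c}{4}$ ($H{\left(c,C \right)} = \frac{c C}{4} = \frac{C c}{4}$)
$b{\left(y \right)} = 4 y$
$b{\left(W \right)} + H{\left(20,B{\left(5 \right)} \right)} = 4 \cdot 11 + \frac{1}{4} \cdot 1 \cdot 20 = 44 + 5 = 49$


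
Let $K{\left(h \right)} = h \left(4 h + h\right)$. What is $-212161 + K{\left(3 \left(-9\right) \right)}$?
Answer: $-208516$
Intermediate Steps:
$K{\left(h \right)} = 5 h^{2}$ ($K{\left(h \right)} = h 5 h = 5 h^{2}$)
$-212161 + K{\left(3 \left(-9\right) \right)} = -212161 + 5 \left(3 \left(-9\right)\right)^{2} = -212161 + 5 \left(-27\right)^{2} = -212161 + 5 \cdot 729 = -212161 + 3645 = -208516$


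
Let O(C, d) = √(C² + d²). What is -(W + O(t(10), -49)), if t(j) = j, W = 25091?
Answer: -25091 - √2501 ≈ -25141.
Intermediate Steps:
-(W + O(t(10), -49)) = -(25091 + √(10² + (-49)²)) = -(25091 + √(100 + 2401)) = -(25091 + √2501) = -25091 - √2501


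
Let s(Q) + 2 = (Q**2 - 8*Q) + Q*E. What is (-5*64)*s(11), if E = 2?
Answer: -16960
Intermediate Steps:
s(Q) = -2 + Q**2 - 6*Q (s(Q) = -2 + ((Q**2 - 8*Q) + Q*2) = -2 + ((Q**2 - 8*Q) + 2*Q) = -2 + (Q**2 - 6*Q) = -2 + Q**2 - 6*Q)
(-5*64)*s(11) = (-5*64)*(-2 + 11**2 - 6*11) = -320*(-2 + 121 - 66) = -320*53 = -16960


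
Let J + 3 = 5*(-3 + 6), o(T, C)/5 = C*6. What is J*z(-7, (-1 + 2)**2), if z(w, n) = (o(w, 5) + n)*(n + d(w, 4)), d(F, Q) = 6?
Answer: 12684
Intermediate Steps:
o(T, C) = 30*C (o(T, C) = 5*(C*6) = 5*(6*C) = 30*C)
J = 12 (J = -3 + 5*(-3 + 6) = -3 + 5*3 = -3 + 15 = 12)
z(w, n) = (6 + n)*(150 + n) (z(w, n) = (30*5 + n)*(n + 6) = (150 + n)*(6 + n) = (6 + n)*(150 + n))
J*z(-7, (-1 + 2)**2) = 12*(900 + ((-1 + 2)**2)**2 + 156*(-1 + 2)**2) = 12*(900 + (1**2)**2 + 156*1**2) = 12*(900 + 1**2 + 156*1) = 12*(900 + 1 + 156) = 12*1057 = 12684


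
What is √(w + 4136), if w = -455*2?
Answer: √3226 ≈ 56.798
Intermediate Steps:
w = -910
√(w + 4136) = √(-910 + 4136) = √3226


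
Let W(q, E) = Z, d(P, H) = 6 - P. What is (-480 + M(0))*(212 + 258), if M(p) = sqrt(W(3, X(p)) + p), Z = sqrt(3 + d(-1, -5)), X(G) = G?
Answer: -225600 + 470*10**(1/4) ≈ -2.2476e+5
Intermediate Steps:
Z = sqrt(10) (Z = sqrt(3 + (6 - 1*(-1))) = sqrt(3 + (6 + 1)) = sqrt(3 + 7) = sqrt(10) ≈ 3.1623)
W(q, E) = sqrt(10)
M(p) = sqrt(p + sqrt(10)) (M(p) = sqrt(sqrt(10) + p) = sqrt(p + sqrt(10)))
(-480 + M(0))*(212 + 258) = (-480 + sqrt(0 + sqrt(10)))*(212 + 258) = (-480 + sqrt(sqrt(10)))*470 = (-480 + 10**(1/4))*470 = -225600 + 470*10**(1/4)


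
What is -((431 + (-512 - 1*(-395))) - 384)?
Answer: 70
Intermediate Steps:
-((431 + (-512 - 1*(-395))) - 384) = -((431 + (-512 + 395)) - 384) = -((431 - 117) - 384) = -(314 - 384) = -1*(-70) = 70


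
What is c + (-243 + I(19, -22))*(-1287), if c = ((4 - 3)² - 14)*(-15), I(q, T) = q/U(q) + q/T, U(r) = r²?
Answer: 11931231/38 ≈ 3.1398e+5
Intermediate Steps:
I(q, T) = 1/q + q/T (I(q, T) = q/(q²) + q/T = q/q² + q/T = 1/q + q/T)
c = 195 (c = (1² - 14)*(-15) = (1 - 14)*(-15) = -13*(-15) = 195)
c + (-243 + I(19, -22))*(-1287) = 195 + (-243 + (1/19 + 19/(-22)))*(-1287) = 195 + (-243 + (1/19 + 19*(-1/22)))*(-1287) = 195 + (-243 + (1/19 - 19/22))*(-1287) = 195 + (-243 - 339/418)*(-1287) = 195 - 101913/418*(-1287) = 195 + 11923821/38 = 11931231/38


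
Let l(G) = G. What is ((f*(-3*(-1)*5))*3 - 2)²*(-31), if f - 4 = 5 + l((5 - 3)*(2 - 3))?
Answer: -3037039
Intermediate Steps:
f = 7 (f = 4 + (5 + (5 - 3)*(2 - 3)) = 4 + (5 + 2*(-1)) = 4 + (5 - 2) = 4 + 3 = 7)
((f*(-3*(-1)*5))*3 - 2)²*(-31) = ((7*(-3*(-1)*5))*3 - 2)²*(-31) = ((7*(3*5))*3 - 2)²*(-31) = ((7*15)*3 - 2)²*(-31) = (105*3 - 2)²*(-31) = (315 - 2)²*(-31) = 313²*(-31) = 97969*(-31) = -3037039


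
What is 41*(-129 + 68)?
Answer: -2501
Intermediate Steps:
41*(-129 + 68) = 41*(-61) = -2501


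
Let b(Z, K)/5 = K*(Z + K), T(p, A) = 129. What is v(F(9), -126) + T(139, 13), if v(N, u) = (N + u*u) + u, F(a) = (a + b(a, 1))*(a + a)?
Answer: 16941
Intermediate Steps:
b(Z, K) = 5*K*(K + Z) (b(Z, K) = 5*(K*(Z + K)) = 5*(K*(K + Z)) = 5*K*(K + Z))
F(a) = 2*a*(5 + 6*a) (F(a) = (a + 5*1*(1 + a))*(a + a) = (a + (5 + 5*a))*(2*a) = (5 + 6*a)*(2*a) = 2*a*(5 + 6*a))
v(N, u) = N + u + u² (v(N, u) = (N + u²) + u = N + u + u²)
v(F(9), -126) + T(139, 13) = (2*9*(5 + 6*9) - 126 + (-126)²) + 129 = (2*9*(5 + 54) - 126 + 15876) + 129 = (2*9*59 - 126 + 15876) + 129 = (1062 - 126 + 15876) + 129 = 16812 + 129 = 16941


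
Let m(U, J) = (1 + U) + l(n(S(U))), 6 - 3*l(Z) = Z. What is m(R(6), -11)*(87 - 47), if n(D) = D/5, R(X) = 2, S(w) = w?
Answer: 584/3 ≈ 194.67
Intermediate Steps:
n(D) = D/5 (n(D) = D*(⅕) = D/5)
l(Z) = 2 - Z/3
m(U, J) = 3 + 14*U/15 (m(U, J) = (1 + U) + (2 - U/15) = 3 + 14*U/15)
m(R(6), -11)*(87 - 47) = (3 + (14/15)*2)*(87 - 47) = (3 + 28/15)*40 = (73/15)*40 = 584/3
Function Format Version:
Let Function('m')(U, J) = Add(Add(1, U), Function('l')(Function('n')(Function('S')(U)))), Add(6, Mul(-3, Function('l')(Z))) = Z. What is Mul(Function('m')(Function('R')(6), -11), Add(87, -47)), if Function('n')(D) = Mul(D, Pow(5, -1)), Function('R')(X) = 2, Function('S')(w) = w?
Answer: Rational(584, 3) ≈ 194.67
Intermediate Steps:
Function('n')(D) = Mul(Rational(1, 5), D) (Function('n')(D) = Mul(D, Rational(1, 5)) = Mul(Rational(1, 5), D))
Function('l')(Z) = Add(2, Mul(Rational(-1, 3), Z))
Function('m')(U, J) = Add(3, Mul(Rational(14, 15), U)) (Function('m')(U, J) = Add(Add(1, U), Add(2, Mul(Rational(-1, 3), Mul(Rational(1, 5), U)))) = Add(Add(1, U), Add(2, Mul(Rational(-1, 15), U))) = Add(3, Mul(Rational(14, 15), U)))
Mul(Function('m')(Function('R')(6), -11), Add(87, -47)) = Mul(Add(3, Mul(Rational(14, 15), 2)), Add(87, -47)) = Mul(Add(3, Rational(28, 15)), 40) = Mul(Rational(73, 15), 40) = Rational(584, 3)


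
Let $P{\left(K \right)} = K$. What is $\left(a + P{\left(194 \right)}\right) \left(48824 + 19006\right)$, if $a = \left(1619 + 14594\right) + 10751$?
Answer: $1842127140$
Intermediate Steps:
$a = 26964$ ($a = 16213 + 10751 = 26964$)
$\left(a + P{\left(194 \right)}\right) \left(48824 + 19006\right) = \left(26964 + 194\right) \left(48824 + 19006\right) = 27158 \cdot 67830 = 1842127140$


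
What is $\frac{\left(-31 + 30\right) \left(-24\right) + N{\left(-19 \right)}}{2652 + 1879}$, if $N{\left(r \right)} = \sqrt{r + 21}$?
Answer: $\frac{24}{4531} + \frac{\sqrt{2}}{4531} \approx 0.005609$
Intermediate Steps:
$N{\left(r \right)} = \sqrt{21 + r}$
$\frac{\left(-31 + 30\right) \left(-24\right) + N{\left(-19 \right)}}{2652 + 1879} = \frac{\left(-31 + 30\right) \left(-24\right) + \sqrt{21 - 19}}{2652 + 1879} = \frac{\left(-1\right) \left(-24\right) + \sqrt{2}}{4531} = \left(24 + \sqrt{2}\right) \frac{1}{4531} = \frac{24}{4531} + \frac{\sqrt{2}}{4531}$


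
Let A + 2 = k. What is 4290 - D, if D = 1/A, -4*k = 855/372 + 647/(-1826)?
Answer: 4830079078/1125787 ≈ 4290.4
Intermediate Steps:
k = -220091/452848 (k = -(855/372 + 647/(-1826))/4 = -(855*(1/372) + 647*(-1/1826))/4 = -(285/124 - 647/1826)/4 = -¼*220091/113212 = -220091/452848 ≈ -0.48602)
A = -1125787/452848 (A = -2 - 220091/452848 = -1125787/452848 ≈ -2.4860)
D = -452848/1125787 (D = 1/(-1125787/452848) = -452848/1125787 ≈ -0.40225)
4290 - D = 4290 - 1*(-452848/1125787) = 4290 + 452848/1125787 = 4830079078/1125787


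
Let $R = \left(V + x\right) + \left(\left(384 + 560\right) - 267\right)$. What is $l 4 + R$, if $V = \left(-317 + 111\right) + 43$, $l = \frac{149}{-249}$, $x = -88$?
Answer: $\frac{105478}{249} \approx 423.61$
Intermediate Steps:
$l = - \frac{149}{249}$ ($l = 149 \left(- \frac{1}{249}\right) = - \frac{149}{249} \approx -0.59839$)
$V = -163$ ($V = -206 + 43 = -163$)
$R = 426$ ($R = \left(-163 - 88\right) + \left(\left(384 + 560\right) - 267\right) = -251 + \left(944 - 267\right) = -251 + 677 = 426$)
$l 4 + R = \left(- \frac{149}{249}\right) 4 + 426 = - \frac{596}{249} + 426 = \frac{105478}{249}$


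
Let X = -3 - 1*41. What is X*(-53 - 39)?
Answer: 4048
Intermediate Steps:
X = -44 (X = -3 - 41 = -44)
X*(-53 - 39) = -44*(-53 - 39) = -44*(-92) = 4048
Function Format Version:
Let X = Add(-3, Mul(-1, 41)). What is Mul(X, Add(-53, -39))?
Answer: 4048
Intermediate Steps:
X = -44 (X = Add(-3, -41) = -44)
Mul(X, Add(-53, -39)) = Mul(-44, Add(-53, -39)) = Mul(-44, -92) = 4048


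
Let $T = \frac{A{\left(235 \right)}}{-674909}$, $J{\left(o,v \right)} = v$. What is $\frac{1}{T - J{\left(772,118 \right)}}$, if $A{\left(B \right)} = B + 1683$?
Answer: $- \frac{674909}{79641180} \approx -0.0084744$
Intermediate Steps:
$A{\left(B \right)} = 1683 + B$
$T = - \frac{1918}{674909}$ ($T = \frac{1683 + 235}{-674909} = 1918 \left(- \frac{1}{674909}\right) = - \frac{1918}{674909} \approx -0.0028419$)
$\frac{1}{T - J{\left(772,118 \right)}} = \frac{1}{- \frac{1918}{674909} - 118} = \frac{1}{- \frac{79641180}{674909}} = - \frac{674909}{79641180}$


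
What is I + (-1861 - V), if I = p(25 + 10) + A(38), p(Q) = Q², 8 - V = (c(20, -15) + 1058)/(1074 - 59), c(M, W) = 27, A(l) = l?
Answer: -17543/29 ≈ -604.93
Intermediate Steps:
V = 201/29 (V = 8 - (27 + 1058)/(1074 - 59) = 8 - 1085/1015 = 8 - 1*31/29 = 8 - 31/29 = 201/29 ≈ 6.9310)
I = 1263 (I = (25 + 10)² + 38 = 35² + 38 = 1225 + 38 = 1263)
I + (-1861 - V) = 1263 + (-1861 - 1*201/29) = 1263 + (-1861 - 201/29) = 1263 - 54170/29 = -17543/29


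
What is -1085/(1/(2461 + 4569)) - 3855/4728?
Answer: -12021020085/1576 ≈ -7.6276e+6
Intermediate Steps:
-1085/(1/(2461 + 4569)) - 3855/4728 = -1085/(1/7030) - 3855*1/4728 = -1085/1/7030 - 1285/1576 = -1085*7030 - 1285/1576 = -7627550 - 1285/1576 = -12021020085/1576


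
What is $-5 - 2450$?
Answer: $-2455$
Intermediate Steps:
$-5 - 2450 = -2455$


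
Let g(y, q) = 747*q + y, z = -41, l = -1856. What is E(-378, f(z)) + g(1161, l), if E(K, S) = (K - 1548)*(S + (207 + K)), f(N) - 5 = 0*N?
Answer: -1065555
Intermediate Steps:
g(y, q) = y + 747*q
f(N) = 5 (f(N) = 5 + 0*N = 5 + 0 = 5)
E(K, S) = (-1548 + K)*(207 + K + S)
E(-378, f(z)) + g(1161, l) = (-320436 + (-378)² - 1548*5 - 1341*(-378) - 378*5) + (1161 + 747*(-1856)) = (-320436 + 142884 - 7740 + 506898 - 1890) + (1161 - 1386432) = 319716 - 1385271 = -1065555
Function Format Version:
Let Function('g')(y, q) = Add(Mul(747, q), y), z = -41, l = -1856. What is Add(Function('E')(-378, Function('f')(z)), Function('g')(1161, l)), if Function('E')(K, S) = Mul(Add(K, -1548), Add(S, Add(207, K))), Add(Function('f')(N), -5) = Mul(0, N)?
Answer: -1065555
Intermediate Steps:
Function('g')(y, q) = Add(y, Mul(747, q))
Function('f')(N) = 5 (Function('f')(N) = Add(5, Mul(0, N)) = Add(5, 0) = 5)
Function('E')(K, S) = Mul(Add(-1548, K), Add(207, K, S))
Add(Function('E')(-378, Function('f')(z)), Function('g')(1161, l)) = Add(Add(-320436, Pow(-378, 2), Mul(-1548, 5), Mul(-1341, -378), Mul(-378, 5)), Add(1161, Mul(747, -1856))) = Add(Add(-320436, 142884, -7740, 506898, -1890), Add(1161, -1386432)) = Add(319716, -1385271) = -1065555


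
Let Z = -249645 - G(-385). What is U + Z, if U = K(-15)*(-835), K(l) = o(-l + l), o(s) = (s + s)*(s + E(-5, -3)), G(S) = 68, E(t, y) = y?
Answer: -249713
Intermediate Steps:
o(s) = 2*s*(-3 + s) (o(s) = (s + s)*(s - 3) = (2*s)*(-3 + s) = 2*s*(-3 + s))
K(l) = 0 (K(l) = 2*(-l + l)*(-3 + (-l + l)) = 2*0*(-3 + 0) = 2*0*(-3) = 0)
Z = -249713 (Z = -249645 - 1*68 = -249645 - 68 = -249713)
U = 0 (U = 0*(-835) = 0)
U + Z = 0 - 249713 = -249713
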